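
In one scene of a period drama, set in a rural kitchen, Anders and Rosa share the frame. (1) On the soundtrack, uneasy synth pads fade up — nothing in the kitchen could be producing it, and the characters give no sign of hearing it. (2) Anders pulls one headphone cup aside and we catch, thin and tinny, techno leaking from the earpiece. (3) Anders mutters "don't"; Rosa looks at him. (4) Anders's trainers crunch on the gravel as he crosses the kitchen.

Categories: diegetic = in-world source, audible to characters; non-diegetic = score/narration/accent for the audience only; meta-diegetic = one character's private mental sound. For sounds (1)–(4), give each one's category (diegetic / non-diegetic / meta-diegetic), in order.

non-diegetic, diegetic, diegetic, diegetic

(1) nothing in the kitchen produces it and the characters don't hear it — pure soundtrack → non-diegetic.
(2) the headphones are an on-screen source → diegetic.
(3) is diegetic: spoken by a character present in the story world.
(4) Anders's footsteps are produced in the story world → diegetic.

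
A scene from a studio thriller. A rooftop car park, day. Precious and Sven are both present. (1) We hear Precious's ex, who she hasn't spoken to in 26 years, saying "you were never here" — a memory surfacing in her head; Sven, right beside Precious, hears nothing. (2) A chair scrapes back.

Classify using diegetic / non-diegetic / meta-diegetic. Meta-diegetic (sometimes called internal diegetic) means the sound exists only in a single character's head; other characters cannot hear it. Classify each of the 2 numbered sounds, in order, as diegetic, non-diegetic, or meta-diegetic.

meta-diegetic, diegetic

(1) is meta-diegetic: the voice is a memory playing only inside Precious's mind; Sven can't hear it.
(2) the sound comes from a chair physically present in the location → diegetic.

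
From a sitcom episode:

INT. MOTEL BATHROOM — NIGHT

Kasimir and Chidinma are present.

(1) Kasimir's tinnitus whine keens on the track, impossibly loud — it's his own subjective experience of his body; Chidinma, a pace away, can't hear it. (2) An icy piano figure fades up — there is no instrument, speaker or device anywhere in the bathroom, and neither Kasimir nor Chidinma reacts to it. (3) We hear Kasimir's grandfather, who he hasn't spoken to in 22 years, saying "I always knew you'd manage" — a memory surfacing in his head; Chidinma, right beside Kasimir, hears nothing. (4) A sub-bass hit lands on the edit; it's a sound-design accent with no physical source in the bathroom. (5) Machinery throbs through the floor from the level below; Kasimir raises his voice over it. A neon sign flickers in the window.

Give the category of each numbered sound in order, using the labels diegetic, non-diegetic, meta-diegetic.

(1) is meta-diegetic: point-of-audition from inside Kasimir's body; not a sound in the room.
(2) score with no on-screen or off-screen source; it exists for the audience alone → non-diegetic.
(3) is meta-diegetic: the voice is a memory playing only inside Kasimir's mind; Chidinma can't hear it.
Sound (4): nothing in the scene produces it; it's an accent added for the audience, so non-diegetic.
(5) it's the actual ambient sound of the location → diegetic.

meta-diegetic, non-diegetic, meta-diegetic, non-diegetic, diegetic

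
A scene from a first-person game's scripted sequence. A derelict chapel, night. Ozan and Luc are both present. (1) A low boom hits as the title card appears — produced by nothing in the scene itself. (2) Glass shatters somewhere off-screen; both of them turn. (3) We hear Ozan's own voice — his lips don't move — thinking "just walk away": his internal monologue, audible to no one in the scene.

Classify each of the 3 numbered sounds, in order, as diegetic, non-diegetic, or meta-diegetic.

non-diegetic, diegetic, meta-diegetic

Sound (1): nothing in the scene produces it; it's an accent added for the audience, so non-diegetic.
(2) the sound comes from glass physically present in the location → diegetic.
(3) internal monologue — inside Ozan's mind, not spoken into the scene → meta-diegetic.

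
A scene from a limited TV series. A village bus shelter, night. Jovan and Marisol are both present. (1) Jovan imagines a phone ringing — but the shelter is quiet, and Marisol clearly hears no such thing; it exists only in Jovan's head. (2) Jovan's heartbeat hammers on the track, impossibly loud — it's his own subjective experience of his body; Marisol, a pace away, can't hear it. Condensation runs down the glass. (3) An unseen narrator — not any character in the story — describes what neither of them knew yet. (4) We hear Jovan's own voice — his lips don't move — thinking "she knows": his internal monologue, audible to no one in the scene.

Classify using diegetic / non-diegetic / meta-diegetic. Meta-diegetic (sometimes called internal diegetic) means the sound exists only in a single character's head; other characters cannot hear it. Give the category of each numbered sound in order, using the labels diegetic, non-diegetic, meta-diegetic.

meta-diegetic, meta-diegetic, non-diegetic, meta-diegetic

(1) is meta-diegetic: the sound is imagined by Jovan; nothing in the story world is producing it and Marisol can't hear it.
(2) a subjective body sound — Jovan's private perception, inaudible to Marisol → meta-diegetic.
(3) the narrator exists outside the story world, addressing only the audience → non-diegetic.
(4) is meta-diegetic: Jovan's thought-voice: a private mental sound no other character can hear.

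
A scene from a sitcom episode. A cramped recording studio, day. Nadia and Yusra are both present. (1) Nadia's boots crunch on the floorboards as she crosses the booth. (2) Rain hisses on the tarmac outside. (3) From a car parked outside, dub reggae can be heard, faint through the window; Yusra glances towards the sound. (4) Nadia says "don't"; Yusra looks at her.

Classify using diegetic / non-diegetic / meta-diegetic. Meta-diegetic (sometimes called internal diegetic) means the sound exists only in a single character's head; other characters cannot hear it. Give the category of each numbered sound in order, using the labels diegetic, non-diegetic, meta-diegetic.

diegetic, diegetic, diegetic, diegetic

(1) Nadia's footsteps are produced in the story world → diegetic.
(2) is diegetic: it's the actual ambient sound of the location.
(3) it's coming from a car parked outside — a location within the story world — and Yusra reacts → diegetic.
(4) spoken by a character present in the story world → diegetic.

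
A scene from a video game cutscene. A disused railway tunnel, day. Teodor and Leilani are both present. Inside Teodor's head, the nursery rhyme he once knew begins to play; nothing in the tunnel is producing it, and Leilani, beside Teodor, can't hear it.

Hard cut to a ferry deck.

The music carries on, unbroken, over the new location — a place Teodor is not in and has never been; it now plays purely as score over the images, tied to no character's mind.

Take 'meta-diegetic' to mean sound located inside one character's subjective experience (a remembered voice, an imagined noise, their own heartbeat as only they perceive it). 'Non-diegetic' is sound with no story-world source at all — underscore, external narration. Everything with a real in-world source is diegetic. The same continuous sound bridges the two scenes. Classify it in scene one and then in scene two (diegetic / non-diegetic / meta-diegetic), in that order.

meta-diegetic, non-diegetic

Scene one: the music exists only inside Teodor's mind; Leilani can't hear it → meta-diegetic.
Scene two: it's detached from Teodor entirely and plays over unrelated images with no in-world source — conventional underscore → non-diegetic.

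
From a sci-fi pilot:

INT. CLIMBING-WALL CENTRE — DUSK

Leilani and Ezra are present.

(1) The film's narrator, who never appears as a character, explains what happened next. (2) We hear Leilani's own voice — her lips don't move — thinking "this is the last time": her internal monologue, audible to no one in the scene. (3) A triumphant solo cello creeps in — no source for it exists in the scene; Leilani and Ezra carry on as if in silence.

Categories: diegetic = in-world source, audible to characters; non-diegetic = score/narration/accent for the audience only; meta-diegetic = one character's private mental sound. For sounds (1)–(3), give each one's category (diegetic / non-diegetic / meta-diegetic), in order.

non-diegetic, meta-diegetic, non-diegetic

(1) the narrator exists outside the story world, addressing only the audience → non-diegetic.
Sound (2): Leilani's thought-voice: a private mental sound no other character can hear, so meta-diegetic.
Sound (3): nothing in the hall produces it and the characters don't hear it — pure soundtrack, so non-diegetic.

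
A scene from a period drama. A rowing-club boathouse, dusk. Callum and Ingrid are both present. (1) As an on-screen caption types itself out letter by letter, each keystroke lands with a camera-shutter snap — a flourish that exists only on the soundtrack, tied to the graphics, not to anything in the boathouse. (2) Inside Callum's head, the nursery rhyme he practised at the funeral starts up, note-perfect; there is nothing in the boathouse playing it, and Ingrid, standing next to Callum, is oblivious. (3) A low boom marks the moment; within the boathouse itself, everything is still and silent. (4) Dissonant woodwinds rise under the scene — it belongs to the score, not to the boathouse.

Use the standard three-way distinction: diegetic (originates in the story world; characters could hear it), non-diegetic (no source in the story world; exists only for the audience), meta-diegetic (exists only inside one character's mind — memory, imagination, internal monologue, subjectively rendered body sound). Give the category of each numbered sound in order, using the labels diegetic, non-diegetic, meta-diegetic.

(1) the caption isn't part of the story world, so neither is the sound tied to it → non-diegetic.
(2) is meta-diegetic: it lives in Callum's subjectivity, not in the boathouse.
Sound (3): an editorial stinger — it belongs to the cut, not the story world, so non-diegetic.
Sound (4): it has no source in the story world and no character can hear it — it's underscore, so non-diegetic.

non-diegetic, meta-diegetic, non-diegetic, non-diegetic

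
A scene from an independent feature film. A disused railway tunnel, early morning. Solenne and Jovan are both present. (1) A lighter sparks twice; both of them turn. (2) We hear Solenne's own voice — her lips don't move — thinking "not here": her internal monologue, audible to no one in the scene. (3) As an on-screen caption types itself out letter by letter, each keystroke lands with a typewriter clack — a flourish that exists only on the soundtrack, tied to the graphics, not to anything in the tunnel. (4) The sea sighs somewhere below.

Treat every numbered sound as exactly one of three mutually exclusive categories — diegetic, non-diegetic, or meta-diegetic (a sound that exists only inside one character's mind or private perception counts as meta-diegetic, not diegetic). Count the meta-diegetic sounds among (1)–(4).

(1) is diegetic: an in-world source (a lighter); characters could hear it.
(2) is meta-diegetic: internal monologue — inside Solenne's mind, not spoken into the scene.
(3) is non-diegetic: sound married to a title/caption — outside the diegesis by definition.
Sound (4): the sea is part of the location's real environment, so diegetic.
Meta-diegetic: (2) — that's 1.

1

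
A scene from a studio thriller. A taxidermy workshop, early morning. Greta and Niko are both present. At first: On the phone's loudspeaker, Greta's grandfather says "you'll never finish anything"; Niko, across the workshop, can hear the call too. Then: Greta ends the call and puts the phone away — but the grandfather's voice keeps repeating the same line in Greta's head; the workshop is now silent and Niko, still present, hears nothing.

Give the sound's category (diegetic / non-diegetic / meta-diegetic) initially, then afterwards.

diegetic, meta-diegetic

Initially: the loudspeaker is an in-world source; both Greta and Niko hear the call → diegetic.
Afterwards: with the phone off, the voice continues only as Greta's private mental replay — Niko can't hear it → meta-diegetic.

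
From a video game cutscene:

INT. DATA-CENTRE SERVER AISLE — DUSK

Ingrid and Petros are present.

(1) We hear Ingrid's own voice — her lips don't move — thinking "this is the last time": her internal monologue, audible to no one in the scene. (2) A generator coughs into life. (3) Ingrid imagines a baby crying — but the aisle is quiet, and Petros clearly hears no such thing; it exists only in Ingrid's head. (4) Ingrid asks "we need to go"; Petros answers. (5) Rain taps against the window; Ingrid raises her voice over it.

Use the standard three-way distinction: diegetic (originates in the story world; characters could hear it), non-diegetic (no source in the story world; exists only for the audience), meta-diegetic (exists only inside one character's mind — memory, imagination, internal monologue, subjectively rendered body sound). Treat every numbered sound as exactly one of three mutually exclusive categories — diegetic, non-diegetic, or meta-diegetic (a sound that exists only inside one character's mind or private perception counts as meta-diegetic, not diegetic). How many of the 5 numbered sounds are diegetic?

(1) Ingrid's thought-voice: a private mental sound no other character can hear → meta-diegetic.
(2) an in-world source (a generator); characters could hear it → diegetic.
(3) is meta-diegetic: Ingrid alone 'hears' it — an imagined sound, not present in the space.
Sound (4): spoken by a character present in the story world, so diegetic.
(5) is diegetic: ambient/room sound belonging to the story's physical space.
So 3 of the 5 are diegetic: (2), (4), (5).

3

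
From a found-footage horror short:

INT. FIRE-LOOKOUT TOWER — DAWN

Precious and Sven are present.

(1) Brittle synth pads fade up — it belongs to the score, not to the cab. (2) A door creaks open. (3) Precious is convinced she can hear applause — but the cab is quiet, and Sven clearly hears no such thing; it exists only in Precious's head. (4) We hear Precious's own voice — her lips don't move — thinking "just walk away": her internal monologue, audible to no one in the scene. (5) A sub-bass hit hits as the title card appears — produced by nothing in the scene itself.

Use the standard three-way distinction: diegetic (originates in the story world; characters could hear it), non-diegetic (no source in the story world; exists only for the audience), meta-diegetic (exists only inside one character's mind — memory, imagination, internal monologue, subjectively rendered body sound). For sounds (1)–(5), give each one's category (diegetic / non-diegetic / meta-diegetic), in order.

Sound (1): score with no on-screen or off-screen source; it exists for the audience alone, so non-diegetic.
(2) a door is a real object/event in the scene's world → diegetic.
Sound (3): subjective to Precious: the cab is silent and Sven hears nothing, so meta-diegetic.
(4) is meta-diegetic: internal monologue — inside Precious's mind, not spoken into the scene.
(5) it's a sound-design accent with no in-world source; no one in the scene can hear it → non-diegetic.

non-diegetic, diegetic, meta-diegetic, meta-diegetic, non-diegetic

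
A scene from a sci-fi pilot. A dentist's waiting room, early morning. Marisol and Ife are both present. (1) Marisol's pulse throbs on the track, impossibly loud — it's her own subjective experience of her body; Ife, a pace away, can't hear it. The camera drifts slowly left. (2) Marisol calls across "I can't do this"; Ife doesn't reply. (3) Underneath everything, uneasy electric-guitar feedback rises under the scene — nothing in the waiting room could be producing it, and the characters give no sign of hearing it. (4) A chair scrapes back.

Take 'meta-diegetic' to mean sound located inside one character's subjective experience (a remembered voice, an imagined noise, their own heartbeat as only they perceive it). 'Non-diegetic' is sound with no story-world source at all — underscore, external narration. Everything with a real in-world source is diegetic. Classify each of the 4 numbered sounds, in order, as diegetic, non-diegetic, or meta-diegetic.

(1) is meta-diegetic: a subjective body sound — Marisol's private perception, inaudible to Ife.
Sound (2): on-screen dialogue — Marisol speaks and Ife is there to hear, so diegetic.
(3) is non-diegetic: it has no source in the story world and no character can hear it — it's underscore.
Sound (4): the sound comes from a chair physically present in the location, so diegetic.

meta-diegetic, diegetic, non-diegetic, diegetic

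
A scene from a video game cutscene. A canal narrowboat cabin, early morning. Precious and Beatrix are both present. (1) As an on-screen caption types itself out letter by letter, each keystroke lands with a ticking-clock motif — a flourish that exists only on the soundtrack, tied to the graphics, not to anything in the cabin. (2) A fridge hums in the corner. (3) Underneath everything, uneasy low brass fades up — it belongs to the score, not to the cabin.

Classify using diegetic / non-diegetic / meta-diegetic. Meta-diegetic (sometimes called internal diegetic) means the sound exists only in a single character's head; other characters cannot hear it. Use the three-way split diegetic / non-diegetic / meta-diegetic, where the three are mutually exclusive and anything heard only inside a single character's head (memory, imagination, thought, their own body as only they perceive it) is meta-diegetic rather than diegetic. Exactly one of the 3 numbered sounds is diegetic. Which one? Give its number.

2

(1) is non-diegetic: the caption isn't part of the story world, so neither is the sound tied to it.
Sound (2): a fridge is part of the location's real environment, so diegetic.
(3) it has no source in the story world and no character can hear it — it's underscore → non-diegetic.
Only (2) is diegetic.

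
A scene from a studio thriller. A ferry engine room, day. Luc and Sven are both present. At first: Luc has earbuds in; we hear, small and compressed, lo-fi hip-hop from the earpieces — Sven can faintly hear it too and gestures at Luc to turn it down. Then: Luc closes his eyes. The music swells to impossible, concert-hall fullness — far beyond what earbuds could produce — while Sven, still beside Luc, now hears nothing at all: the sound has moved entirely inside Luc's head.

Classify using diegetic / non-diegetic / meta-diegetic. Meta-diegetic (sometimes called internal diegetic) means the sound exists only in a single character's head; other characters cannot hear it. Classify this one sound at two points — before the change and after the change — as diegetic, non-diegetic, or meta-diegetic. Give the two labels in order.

Before the change: the earbuds are a physical source both characters can hear → diegetic.
After the change: the music now exists only as Luc's subjective experience; Sven can no longer hear it → meta-diegetic.

diegetic, meta-diegetic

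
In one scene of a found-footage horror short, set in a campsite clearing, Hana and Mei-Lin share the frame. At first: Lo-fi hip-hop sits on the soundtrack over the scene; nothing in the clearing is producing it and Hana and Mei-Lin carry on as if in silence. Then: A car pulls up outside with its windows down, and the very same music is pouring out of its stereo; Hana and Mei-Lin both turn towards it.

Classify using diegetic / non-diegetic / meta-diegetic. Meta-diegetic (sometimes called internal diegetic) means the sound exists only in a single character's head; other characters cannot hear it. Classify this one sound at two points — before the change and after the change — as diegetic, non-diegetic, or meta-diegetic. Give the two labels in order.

non-diegetic, diegetic

Before the change: no in-world source exists and no character can hear it — underscore → non-diegetic.
After the change: the car stereo is now a real source in the story world and the characters hear it → diegetic.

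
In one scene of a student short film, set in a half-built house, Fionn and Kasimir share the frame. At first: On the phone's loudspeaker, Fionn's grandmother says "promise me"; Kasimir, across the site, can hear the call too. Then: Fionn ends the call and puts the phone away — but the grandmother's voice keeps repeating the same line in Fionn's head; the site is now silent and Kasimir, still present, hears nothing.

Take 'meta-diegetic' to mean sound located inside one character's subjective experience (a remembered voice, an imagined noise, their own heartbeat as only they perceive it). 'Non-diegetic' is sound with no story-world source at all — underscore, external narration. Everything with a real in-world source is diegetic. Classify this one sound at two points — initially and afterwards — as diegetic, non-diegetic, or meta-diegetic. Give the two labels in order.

diegetic, meta-diegetic

Initially: the loudspeaker is an in-world source; both Fionn and Kasimir hear the call → diegetic.
Afterwards: with the phone off, the voice continues only as Fionn's private mental replay — Kasimir can't hear it → meta-diegetic.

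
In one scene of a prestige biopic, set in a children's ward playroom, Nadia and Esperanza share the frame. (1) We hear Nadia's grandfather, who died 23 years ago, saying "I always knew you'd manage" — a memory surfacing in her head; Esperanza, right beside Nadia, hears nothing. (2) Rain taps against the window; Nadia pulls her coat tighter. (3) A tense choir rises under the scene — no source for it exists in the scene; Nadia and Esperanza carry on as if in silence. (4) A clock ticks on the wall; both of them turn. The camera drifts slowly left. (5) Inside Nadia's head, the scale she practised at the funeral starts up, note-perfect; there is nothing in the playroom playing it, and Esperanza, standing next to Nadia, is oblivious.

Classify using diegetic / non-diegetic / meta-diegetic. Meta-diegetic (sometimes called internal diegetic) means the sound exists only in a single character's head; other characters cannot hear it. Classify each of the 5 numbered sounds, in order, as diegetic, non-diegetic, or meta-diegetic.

Sound (1): it's Nadia's recollection rendered as sound; the other character can't hear it, so meta-diegetic.
(2) is diegetic: ambient/room sound belonging to the story's physical space.
(3) score with no on-screen or off-screen source; it exists for the audience alone → non-diegetic.
(4) the sound comes from a clock physically present in the location → diegetic.
(5) is meta-diegetic: remembered music, private to Nadia — Esperanza is oblivious because it isn't in the room.

meta-diegetic, diegetic, non-diegetic, diegetic, meta-diegetic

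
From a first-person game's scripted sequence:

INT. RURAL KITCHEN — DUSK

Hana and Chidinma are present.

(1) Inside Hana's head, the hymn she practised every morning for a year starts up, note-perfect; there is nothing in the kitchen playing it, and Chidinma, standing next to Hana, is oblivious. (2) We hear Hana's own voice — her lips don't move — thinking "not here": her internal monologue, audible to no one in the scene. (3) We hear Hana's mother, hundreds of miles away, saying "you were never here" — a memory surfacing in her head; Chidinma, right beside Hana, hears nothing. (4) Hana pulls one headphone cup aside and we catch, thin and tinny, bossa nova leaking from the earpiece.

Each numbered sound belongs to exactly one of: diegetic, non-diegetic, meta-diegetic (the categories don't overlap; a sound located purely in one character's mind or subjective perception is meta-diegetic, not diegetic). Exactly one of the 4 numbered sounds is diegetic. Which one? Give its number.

Sound (1): it lives in Hana's subjectivity, not in the kitchen, so meta-diegetic.
(2) is meta-diegetic: Hana's thought-voice: a private mental sound no other character can hear.
(3) it's Hana's recollection rendered as sound; the other character can't hear it → meta-diegetic.
(4) is diegetic: the headphones are an on-screen source.
Only (4) is diegetic.

4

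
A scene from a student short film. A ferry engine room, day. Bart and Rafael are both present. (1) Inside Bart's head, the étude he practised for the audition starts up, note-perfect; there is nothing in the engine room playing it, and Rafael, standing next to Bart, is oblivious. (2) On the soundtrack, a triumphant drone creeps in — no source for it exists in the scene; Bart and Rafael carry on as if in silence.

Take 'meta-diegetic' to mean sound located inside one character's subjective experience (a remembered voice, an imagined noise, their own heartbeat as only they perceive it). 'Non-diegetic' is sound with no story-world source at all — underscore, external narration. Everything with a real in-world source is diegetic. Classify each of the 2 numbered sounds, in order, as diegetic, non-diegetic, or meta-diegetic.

(1) is meta-diegetic: it lives in Bart's subjectivity, not in the engine room.
Sound (2): score with no on-screen or off-screen source; it exists for the audience alone, so non-diegetic.

meta-diegetic, non-diegetic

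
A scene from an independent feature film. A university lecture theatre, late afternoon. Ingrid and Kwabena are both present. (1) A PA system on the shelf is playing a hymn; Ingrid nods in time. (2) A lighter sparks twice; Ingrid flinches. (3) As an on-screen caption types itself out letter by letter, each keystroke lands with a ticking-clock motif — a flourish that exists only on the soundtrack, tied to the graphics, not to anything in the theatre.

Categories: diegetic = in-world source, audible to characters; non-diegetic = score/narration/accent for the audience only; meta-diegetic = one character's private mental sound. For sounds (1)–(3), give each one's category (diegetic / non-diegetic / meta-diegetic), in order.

diegetic, diegetic, non-diegetic

(1) the music comes from an on-screen device that Ingrid responds to → diegetic.
(2) is diegetic: the sound comes from a lighter physically present in the location.
(3) is non-diegetic: sound married to a title/caption — outside the diegesis by definition.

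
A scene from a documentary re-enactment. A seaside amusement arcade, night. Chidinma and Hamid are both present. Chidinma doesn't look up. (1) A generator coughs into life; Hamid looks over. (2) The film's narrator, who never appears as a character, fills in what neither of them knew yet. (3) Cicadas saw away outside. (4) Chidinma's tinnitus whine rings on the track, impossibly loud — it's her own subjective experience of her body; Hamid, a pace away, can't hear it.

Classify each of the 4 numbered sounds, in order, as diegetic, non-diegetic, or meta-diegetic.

diegetic, non-diegetic, diegetic, meta-diegetic

(1) is diegetic: a generator is a real object/event in the scene's world.
(2) commentary laid over the scene from outside the fiction → non-diegetic.
Sound (3): it's the actual ambient sound of the location, so diegetic.
Sound (4): it's Chidinma's internal bodily sensation rendered as sound; only Chidinma 'hears' it, so meta-diegetic.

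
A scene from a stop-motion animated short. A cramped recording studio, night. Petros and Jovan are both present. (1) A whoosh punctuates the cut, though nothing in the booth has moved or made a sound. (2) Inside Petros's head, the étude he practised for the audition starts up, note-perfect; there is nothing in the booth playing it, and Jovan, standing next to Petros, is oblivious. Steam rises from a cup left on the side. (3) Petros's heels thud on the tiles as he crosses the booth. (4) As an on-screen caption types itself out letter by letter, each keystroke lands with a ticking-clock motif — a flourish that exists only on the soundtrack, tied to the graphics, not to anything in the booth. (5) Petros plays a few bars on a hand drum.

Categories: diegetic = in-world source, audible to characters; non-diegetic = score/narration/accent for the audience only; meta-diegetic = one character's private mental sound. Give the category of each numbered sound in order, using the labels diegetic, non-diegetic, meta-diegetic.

Sound (1): an editorial stinger — it belongs to the cut, not the story world, so non-diegetic.
Sound (2): remembered music, private to Petros — Jovan is oblivious because it isn't in the room, so meta-diegetic.
Sound (3): Petros's footsteps are produced in the story world, so diegetic.
(4) is non-diegetic: the caption isn't part of the story world, so neither is the sound tied to it.
Sound (5): a character is playing a hand drum on screen, so diegetic.

non-diegetic, meta-diegetic, diegetic, non-diegetic, diegetic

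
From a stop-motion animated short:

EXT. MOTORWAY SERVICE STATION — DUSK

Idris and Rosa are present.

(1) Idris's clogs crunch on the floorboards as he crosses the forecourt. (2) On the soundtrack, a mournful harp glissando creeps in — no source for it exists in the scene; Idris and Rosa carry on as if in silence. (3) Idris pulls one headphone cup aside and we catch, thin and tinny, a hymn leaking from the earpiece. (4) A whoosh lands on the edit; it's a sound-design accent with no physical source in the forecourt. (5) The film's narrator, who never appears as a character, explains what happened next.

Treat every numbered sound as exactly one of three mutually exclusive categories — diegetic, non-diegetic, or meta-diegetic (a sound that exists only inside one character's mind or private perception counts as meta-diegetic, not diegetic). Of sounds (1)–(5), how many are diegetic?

2

Sound (1): a character's body making contact with the set — an in-world sound, so diegetic.
Sound (2): nothing in the forecourt produces it and the characters don't hear it — pure soundtrack, so non-diegetic.
(3) is diegetic: the earpiece is a real device on Idris's head — source music.
(4) is non-diegetic: nothing in the scene produces it; it's an accent added for the audience.
(5) is non-diegetic: commentary laid over the scene from outside the fiction.
So 2 of the 5 are diegetic: (1), (3).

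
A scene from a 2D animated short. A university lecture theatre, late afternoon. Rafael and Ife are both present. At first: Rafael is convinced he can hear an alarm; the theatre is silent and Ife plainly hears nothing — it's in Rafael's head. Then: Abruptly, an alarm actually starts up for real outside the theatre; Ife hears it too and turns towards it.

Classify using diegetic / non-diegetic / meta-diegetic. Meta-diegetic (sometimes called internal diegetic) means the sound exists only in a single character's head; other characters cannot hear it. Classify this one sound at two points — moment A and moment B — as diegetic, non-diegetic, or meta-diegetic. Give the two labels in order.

Moment A: only Rafael 'hears' it — imagined, in his mind → meta-diegetic.
Moment B: now there's a real external source and Ife hears it too — in the story world → diegetic.

meta-diegetic, diegetic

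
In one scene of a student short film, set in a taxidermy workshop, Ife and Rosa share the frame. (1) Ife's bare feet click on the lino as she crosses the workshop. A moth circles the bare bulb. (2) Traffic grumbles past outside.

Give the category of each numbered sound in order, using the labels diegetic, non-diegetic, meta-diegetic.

(1) Ife's footsteps are produced in the story world → diegetic.
(2) traffic is part of the location's real environment → diegetic.

diegetic, diegetic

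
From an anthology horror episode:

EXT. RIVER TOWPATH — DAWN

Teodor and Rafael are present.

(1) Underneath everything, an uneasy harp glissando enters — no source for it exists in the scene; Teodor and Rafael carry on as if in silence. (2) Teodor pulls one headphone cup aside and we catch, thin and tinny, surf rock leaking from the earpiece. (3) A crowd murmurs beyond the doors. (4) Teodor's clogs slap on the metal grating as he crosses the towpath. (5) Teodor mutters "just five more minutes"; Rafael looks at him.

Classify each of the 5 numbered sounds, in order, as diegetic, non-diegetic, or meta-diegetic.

non-diegetic, diegetic, diegetic, diegetic, diegetic

(1) score with no on-screen or off-screen source; it exists for the audience alone → non-diegetic.
(2) the headphones are an on-screen source → diegetic.
(3) a crowd is part of the location's real environment → diegetic.
(4) is diegetic: it's the physical sound of Teodor moving in the space.
Sound (5): on-screen dialogue — Teodor speaks and Rafael is there to hear, so diegetic.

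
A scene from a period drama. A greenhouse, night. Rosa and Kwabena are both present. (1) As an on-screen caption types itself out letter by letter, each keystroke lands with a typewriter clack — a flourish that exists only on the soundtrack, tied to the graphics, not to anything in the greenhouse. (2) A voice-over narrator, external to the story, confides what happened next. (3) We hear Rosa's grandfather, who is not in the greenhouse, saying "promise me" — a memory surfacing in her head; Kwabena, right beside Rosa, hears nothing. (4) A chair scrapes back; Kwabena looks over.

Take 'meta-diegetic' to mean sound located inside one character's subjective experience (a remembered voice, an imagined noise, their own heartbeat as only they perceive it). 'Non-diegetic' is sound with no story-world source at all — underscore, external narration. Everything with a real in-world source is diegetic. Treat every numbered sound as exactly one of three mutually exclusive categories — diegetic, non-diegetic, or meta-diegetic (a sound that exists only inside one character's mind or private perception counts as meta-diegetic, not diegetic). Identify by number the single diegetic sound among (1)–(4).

4

(1) is non-diegetic: sound married to a title/caption — outside the diegesis by definition.
(2) commentary laid over the scene from outside the fiction → non-diegetic.
(3) it's Rosa's recollection rendered as sound; the other character can't hear it → meta-diegetic.
(4) is diegetic: an in-world source (a chair); characters could hear it.
Only (4) is diegetic.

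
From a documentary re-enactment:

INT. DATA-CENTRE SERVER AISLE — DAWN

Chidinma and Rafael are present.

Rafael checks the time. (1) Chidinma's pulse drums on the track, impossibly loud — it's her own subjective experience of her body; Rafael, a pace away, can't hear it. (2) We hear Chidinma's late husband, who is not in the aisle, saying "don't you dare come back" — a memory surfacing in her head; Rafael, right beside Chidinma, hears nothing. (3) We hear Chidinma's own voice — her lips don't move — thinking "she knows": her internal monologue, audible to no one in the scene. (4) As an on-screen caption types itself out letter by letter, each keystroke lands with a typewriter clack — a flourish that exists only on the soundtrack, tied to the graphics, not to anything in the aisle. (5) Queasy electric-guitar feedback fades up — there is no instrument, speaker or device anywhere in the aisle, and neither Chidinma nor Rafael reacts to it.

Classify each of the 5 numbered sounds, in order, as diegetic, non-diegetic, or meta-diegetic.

meta-diegetic, meta-diegetic, meta-diegetic, non-diegetic, non-diegetic

(1) a subjective body sound — Chidinma's private perception, inaudible to Rafael → meta-diegetic.
(2) the voice is a memory playing only inside Chidinma's mind; Rafael can't hear it → meta-diegetic.
Sound (3): Chidinma's thought-voice: a private mental sound no other character can hear, so meta-diegetic.
(4) it accompanies on-screen graphics, not anything inside the story world → non-diegetic.
Sound (5): nothing in the aisle produces it and the characters don't hear it — pure soundtrack, so non-diegetic.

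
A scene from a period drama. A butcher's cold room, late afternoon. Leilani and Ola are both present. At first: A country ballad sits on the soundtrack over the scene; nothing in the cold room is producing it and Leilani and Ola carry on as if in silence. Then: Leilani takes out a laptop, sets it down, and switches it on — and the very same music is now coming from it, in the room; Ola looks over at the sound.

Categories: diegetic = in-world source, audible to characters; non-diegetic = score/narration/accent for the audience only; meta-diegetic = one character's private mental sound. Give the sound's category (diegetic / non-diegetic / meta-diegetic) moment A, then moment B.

Moment A: no in-world source exists and no character can hear it — underscore → non-diegetic.
Moment B: a laptop is now a real source in the story world and the characters hear it → diegetic.

non-diegetic, diegetic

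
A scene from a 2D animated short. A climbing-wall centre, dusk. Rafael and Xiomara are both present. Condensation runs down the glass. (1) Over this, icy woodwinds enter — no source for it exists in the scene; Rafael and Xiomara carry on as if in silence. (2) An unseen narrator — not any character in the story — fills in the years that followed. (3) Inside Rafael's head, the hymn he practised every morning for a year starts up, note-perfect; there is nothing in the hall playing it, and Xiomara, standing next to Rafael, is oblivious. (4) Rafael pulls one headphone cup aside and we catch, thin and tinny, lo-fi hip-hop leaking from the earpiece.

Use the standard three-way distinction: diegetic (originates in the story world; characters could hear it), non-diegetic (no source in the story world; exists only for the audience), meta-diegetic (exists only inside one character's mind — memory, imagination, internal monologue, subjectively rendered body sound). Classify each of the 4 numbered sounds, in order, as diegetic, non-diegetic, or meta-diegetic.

non-diegetic, non-diegetic, meta-diegetic, diegetic

(1) nothing in the hall produces it and the characters don't hear it — pure soundtrack → non-diegetic.
(2) is non-diegetic: the narrator exists outside the story world, addressing only the audience.
(3) is meta-diegetic: it lives in Rafael's subjectivity, not in the hall.
Sound (4): the headphones are an on-screen source, so diegetic.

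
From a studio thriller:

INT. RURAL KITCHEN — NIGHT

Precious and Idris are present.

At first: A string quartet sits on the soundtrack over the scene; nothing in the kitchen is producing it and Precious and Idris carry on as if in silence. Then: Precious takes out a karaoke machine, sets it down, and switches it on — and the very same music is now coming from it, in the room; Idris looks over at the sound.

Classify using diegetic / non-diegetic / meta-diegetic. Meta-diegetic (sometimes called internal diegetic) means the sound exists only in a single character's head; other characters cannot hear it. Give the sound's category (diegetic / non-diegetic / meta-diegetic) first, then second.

non-diegetic, diegetic

First: no in-world source exists and no character can hear it — underscore → non-diegetic.
Second: a karaoke machine is now a real source in the story world and the characters hear it → diegetic.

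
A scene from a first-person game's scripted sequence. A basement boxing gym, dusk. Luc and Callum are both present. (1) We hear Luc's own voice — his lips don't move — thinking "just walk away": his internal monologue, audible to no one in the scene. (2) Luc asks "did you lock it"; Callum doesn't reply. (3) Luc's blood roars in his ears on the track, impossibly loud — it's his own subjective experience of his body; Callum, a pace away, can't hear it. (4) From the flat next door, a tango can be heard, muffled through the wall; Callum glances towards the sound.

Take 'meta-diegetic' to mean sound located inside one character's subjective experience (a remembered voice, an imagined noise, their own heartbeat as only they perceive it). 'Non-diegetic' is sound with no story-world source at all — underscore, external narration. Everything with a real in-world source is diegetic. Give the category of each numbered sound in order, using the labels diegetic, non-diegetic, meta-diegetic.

meta-diegetic, diegetic, meta-diegetic, diegetic

(1) Luc's thought-voice: a private mental sound no other character can hear → meta-diegetic.
Sound (2): on-screen dialogue — Luc speaks and Callum is there to hear, so diegetic.
(3) is meta-diegetic: a subjective body sound — Luc's private perception, inaudible to Callum.
(4) it's coming from the flat next door — a location within the story world — and Callum reacts → diegetic.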